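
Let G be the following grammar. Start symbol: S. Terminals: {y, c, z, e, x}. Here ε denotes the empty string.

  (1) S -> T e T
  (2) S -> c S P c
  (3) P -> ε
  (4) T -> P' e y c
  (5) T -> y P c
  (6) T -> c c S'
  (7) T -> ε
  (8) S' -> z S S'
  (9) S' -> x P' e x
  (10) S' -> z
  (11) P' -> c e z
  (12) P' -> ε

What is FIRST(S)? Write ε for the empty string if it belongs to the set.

FIRST(P): from P->ε we get {ε}. So FIRST(P) = {ε}.
FIRST(S'): from S'->z S S' we get {z}; from S'->x P' e x we get {x}; from S'->z we get {z}. So FIRST(S') = {x, z}.
FIRST(P'): from P'->c e z we get {c}; from P'->ε we get {ε}. So FIRST(P') = {ε, c}.
FIRST(T): from T->P' e y c we get {c, e}; from T->y P c we get {y}; from T->c c S' we get {c}; from T->ε we get {ε}. So FIRST(T) = {ε, c, e, y}.
FIRST(S): from S->T e T we get {c, e, y}; from S->c S P c we get {c}. So FIRST(S) = {c, e, y}.

{c, e, y}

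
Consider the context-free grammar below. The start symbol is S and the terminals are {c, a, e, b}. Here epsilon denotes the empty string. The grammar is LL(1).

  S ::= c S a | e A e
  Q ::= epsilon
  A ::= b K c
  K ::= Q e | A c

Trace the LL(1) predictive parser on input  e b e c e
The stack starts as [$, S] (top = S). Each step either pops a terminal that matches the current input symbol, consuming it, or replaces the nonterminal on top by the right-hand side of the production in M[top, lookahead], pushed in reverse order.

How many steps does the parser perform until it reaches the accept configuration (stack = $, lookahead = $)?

9

step 1: stack=$ S  input=e b e c e $  — expand S ::= e A e
step 2: stack=$ e A e  input=e b e c e $  — match e
step 3: stack=$ e A  input=b e c e $  — expand A ::= b K c
step 4: stack=$ e c K b  input=b e c e $  — match b
step 5: stack=$ e c K  input=e c e $  — expand K ::= Q e
step 6: stack=$ e c e Q  input=e c e $  — expand Q ::= epsilon
step 7: stack=$ e c e  input=e c e $  — match e
step 8: stack=$ e c  input=c e $  — match c
step 9: stack=$ e  input=e $  — match e
Accept reached after 9 steps.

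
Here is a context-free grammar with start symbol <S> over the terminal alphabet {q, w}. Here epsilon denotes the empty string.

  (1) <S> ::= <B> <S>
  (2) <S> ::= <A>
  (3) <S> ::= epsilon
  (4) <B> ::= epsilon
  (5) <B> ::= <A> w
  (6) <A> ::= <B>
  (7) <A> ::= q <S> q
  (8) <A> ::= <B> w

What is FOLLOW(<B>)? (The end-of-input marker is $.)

{$, q, w}

FIRST(<S>): from <S>::=<B> <S> we get {epsilon, q, w}; from <S>::=<A> we get {epsilon, q, w}; from <S>::=epsilon we get {epsilon}. So FIRST(<S>) = {epsilon, q, w}.
FIRST(<B>): from <B>::=epsilon we get {epsilon}; from <B>::=<A> w we get {q, w}. So FIRST(<B>) = {epsilon, q, w}.
FIRST(<A>): from <A>::=<B> we get {epsilon, q, w}; from <A>::=q <S> q we get {q}; from <A>::=<B> w we get {q, w}. So FIRST(<A>) = {epsilon, q, w}.
FOLLOW(<S>) includes $ since <S> is the start symbol.
FOLLOW(<S>): in <S>::=<B> <S>, the suffix after <S> is empty (adds nothing new); in <A>::=q <S> q, <S> is followed by q with FIRST {q}. Thus FOLLOW(<S>) = {$, q}.
FOLLOW(<A>): in <S>::=<A>, the suffix after <A> is empty, so FOLLOW(<A>) ⊇ FOLLOW(<S>) = {$, q}; in <B>::=<A> w, <A> is followed by w with FIRST {w}. Thus FOLLOW(<A>) = {$, q, w}.
FOLLOW(<B>): in <S>::=<B> <S>, <B> is followed by <S> with FIRST {epsilon, q, w}; in <S>::=<B> <S>, the suffix after <B> is nullable, so FOLLOW(<B>) ⊇ FOLLOW(<S>) = {$, q}; in <A>::=<B>, the suffix after <B> is empty, so FOLLOW(<B>) ⊇ FOLLOW(<A>) = {$, q, w}; in <A>::=<B> w, <B> is followed by w with FIRST {w}. Thus FOLLOW(<B>) = {$, q, w}.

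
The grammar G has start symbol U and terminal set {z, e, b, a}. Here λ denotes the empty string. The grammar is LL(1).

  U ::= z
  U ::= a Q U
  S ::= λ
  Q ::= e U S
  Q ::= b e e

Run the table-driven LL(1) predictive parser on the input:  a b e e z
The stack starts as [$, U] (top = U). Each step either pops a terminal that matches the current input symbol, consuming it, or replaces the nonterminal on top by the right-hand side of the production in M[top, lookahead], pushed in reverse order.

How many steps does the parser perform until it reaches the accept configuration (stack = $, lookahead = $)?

8

step 1: stack=$ U  input=a b e e z $  — expand U ::= a Q U
step 2: stack=$ U Q a  input=a b e e z $  — match a
step 3: stack=$ U Q  input=b e e z $  — expand Q ::= b e e
step 4: stack=$ U e e b  input=b e e z $  — match b
step 5: stack=$ U e e  input=e e z $  — match e
step 6: stack=$ U e  input=e z $  — match e
step 7: stack=$ U  input=z $  — expand U ::= z
step 8: stack=$ z  input=z $  — match z
Accept reached after 8 steps.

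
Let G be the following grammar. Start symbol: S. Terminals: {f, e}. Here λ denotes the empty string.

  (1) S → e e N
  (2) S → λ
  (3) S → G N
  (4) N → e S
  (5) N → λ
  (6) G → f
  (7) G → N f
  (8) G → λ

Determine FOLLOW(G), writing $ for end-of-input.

{$, e, f}

FIRST(N): from N→e S we get {e}; from N→λ we get {λ}. So FIRST(N) = {λ, e}.
FIRST(G): from G→f we get {f}; from G→N f we get {e, f}; from G→λ we get {λ}. So FIRST(G) = {λ, e, f}.
FIRST(S): from S→e e N we get {e}; from S→λ we get {λ}; from S→G N we get {λ, e, f}. So FIRST(S) = {λ, e, f}.
FOLLOW(S) includes $ since S is the start symbol.
FOLLOW(S): in N→e S, the suffix after S is empty, so FOLLOW(S) ⊇ FOLLOW(N) = {$, f}. Thus FOLLOW(S) = {$, f}.
FOLLOW(N): in S→e e N, the suffix after N is empty, so FOLLOW(N) ⊇ FOLLOW(S) = {$, f}; in S→G N, the suffix after N is empty, so FOLLOW(N) ⊇ FOLLOW(S) = {$, f}; in G→N f, N is followed by f with FIRST {f}. Thus FOLLOW(N) = {$, f}.
FOLLOW(G): in S→G N, G is followed by N with FIRST {λ, e}; in S→G N, the suffix after G is nullable, so FOLLOW(G) ⊇ FOLLOW(S) = {$, f}. Thus FOLLOW(G) = {$, e, f}.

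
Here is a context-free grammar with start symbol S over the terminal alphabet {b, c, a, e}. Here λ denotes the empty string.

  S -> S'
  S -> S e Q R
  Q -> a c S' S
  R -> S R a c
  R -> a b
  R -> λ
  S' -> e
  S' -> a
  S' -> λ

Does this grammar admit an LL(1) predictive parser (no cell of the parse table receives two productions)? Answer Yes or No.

FIRST(S) = {λ, a, e}
FIRST(Q) = {a}
FIRST(R) = {λ, a, e}
FIRST(S') = {λ, a, e}
FOLLOW(S) = {$, a, e}
FOLLOW(Q) = {$, a, e}
FOLLOW(R) = {$, a, e}
FOLLOW(S') = {$, a, e}
Cell M[R, a] receives both R -> S R a c and R -> a b and R -> λ — the grammar is not LL(1).

No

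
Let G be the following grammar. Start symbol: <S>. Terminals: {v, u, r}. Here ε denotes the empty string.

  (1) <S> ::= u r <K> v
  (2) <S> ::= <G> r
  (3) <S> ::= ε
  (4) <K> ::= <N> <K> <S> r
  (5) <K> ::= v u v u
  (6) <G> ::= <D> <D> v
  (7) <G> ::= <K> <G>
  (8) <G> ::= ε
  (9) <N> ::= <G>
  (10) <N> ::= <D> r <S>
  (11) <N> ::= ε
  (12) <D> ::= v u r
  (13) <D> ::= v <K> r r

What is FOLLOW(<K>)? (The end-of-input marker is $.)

FIRST(<D>): from <D>::=v u r we get {v}; from <D>::=v <K> r r we get {v}. So FIRST(<D>) = {v}.
FIRST(<S>): from <S>::=u r <K> v we get {u}; from <S>::=<G> r we get {r, v}; from <S>::=ε we get {ε}. So FIRST(<S>) = {ε, r, u, v}.
FIRST(<K>): from <K>::=<N> <K> <S> r we get {v}; from <K>::=v u v u we get {v}. So FIRST(<K>) = {v}.
FIRST(<G>): from <G>::=<D> <D> v we get {v}; from <G>::=<K> <G> we get {v}; from <G>::=ε we get {ε}. So FIRST(<G>) = {ε, v}.
FIRST(<N>): from <N>::=<G> we get {ε, v}; from <N>::=<D> r <S> we get {v}; from <N>::=ε we get {ε}. So FIRST(<N>) = {ε, v}.
FOLLOW(<S>) includes $ since <S> is the start symbol.
FOLLOW(<N>): in <K>::=<N> <K> <S> r, <N> is followed by <K> <S> r with FIRST {v}. Thus FOLLOW(<N>) = {v}.
FOLLOW(<S>): in <K>::=<N> <K> <S> r, <S> is followed by r with FIRST {r}; in <N>::=<D> r <S>, the suffix after <S> is empty, so FOLLOW(<S>) ⊇ FOLLOW(<N>) = {v}. Thus FOLLOW(<S>) = {$, r, v}.
FOLLOW(<G>): in <S>::=<G> r, <G> is followed by r with FIRST {r}; in <G>::=<K> <G>, the suffix after <G> is empty (adds nothing new); in <N>::=<G>, the suffix after <G> is empty, so FOLLOW(<G>) ⊇ FOLLOW(<N>) = {v}. Thus FOLLOW(<G>) = {r, v}.
FOLLOW(<K>): in <S>::=u r <K> v, <K> is followed by v with FIRST {v}; in <K>::=<N> <K> <S> r, <K> is followed by <S> r with FIRST {r, u, v}; in <G>::=<K> <G>, <K> is followed by <G> with FIRST {ε, v}; in <G>::=<K> <G>, the suffix after <K> is nullable, so FOLLOW(<K>) ⊇ FOLLOW(<G>) = {r, v}; in <D>::=v <K> r r, <K> is followed by r r with FIRST {r}. Thus FOLLOW(<K>) = {r, u, v}.
FOLLOW(<D>): in <G>::=<D> <D> v (occurrence 1), <D> is followed by <D> v with FIRST {v}; in <G>::=<D> <D> v (occurrence 2), <D> is followed by v with FIRST {v}; in <N>::=<D> r <S>, <D> is followed by r <S> with FIRST {r}. Thus FOLLOW(<D>) = {r, v}.

{r, u, v}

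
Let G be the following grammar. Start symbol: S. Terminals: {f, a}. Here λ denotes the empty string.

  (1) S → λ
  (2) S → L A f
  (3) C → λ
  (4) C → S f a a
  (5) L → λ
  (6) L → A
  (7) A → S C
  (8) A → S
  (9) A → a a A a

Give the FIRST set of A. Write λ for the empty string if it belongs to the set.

{λ, a, f}

FIRST(S): from S→λ we get {λ}; from S→L A f we get {a, f}. So FIRST(S) = {λ, a, f}.
FIRST(C): from C→λ we get {λ}; from C→S f a a we get {a, f}. So FIRST(C) = {λ, a, f}.
FIRST(A): from A→S C we get {λ, a, f}; from A→S we get {λ, a, f}; from A→a a A a we get {a}. So FIRST(A) = {λ, a, f}.
FIRST(L): from L→λ we get {λ}; from L→A we get {λ, a, f}. So FIRST(L) = {λ, a, f}.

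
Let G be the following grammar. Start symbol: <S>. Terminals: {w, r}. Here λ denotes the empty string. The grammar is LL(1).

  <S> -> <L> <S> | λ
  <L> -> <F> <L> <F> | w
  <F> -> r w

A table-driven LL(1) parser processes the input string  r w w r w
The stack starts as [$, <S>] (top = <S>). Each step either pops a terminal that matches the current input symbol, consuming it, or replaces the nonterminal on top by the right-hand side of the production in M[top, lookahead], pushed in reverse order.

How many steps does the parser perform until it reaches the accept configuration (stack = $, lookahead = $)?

step 1: stack=$ <S>  input=r w w r w $  — expand <S> -> <L> <S>
step 2: stack=$ <S> <L>  input=r w w r w $  — expand <L> -> <F> <L> <F>
step 3: stack=$ <S> <F> <L> <F>  input=r w w r w $  — expand <F> -> r w
step 4: stack=$ <S> <F> <L> w r  input=r w w r w $  — match r
step 5: stack=$ <S> <F> <L> w  input=w w r w $  — match w
step 6: stack=$ <S> <F> <L>  input=w r w $  — expand <L> -> w
step 7: stack=$ <S> <F> w  input=w r w $  — match w
step 8: stack=$ <S> <F>  input=r w $  — expand <F> -> r w
step 9: stack=$ <S> w r  input=r w $  — match r
step 10: stack=$ <S> w  input=w $  — match w
step 11: stack=$ <S>  input=$  — expand <S> -> λ
Accept reached after 11 steps.

11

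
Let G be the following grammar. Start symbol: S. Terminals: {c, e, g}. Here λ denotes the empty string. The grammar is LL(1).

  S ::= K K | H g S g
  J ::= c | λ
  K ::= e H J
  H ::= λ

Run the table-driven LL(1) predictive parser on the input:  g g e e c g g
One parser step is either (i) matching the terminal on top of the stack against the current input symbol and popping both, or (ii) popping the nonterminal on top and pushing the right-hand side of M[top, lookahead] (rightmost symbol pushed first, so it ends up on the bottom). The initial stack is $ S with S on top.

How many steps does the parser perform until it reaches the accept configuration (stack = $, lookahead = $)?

      Stack          Input            Action
   1  $ S            g g e e c g g $  expand S ::= H g S g
   2  $ g S g H      g g e e c g g $  expand H ::= λ
   3  $ g S g        g g e e c g g $  match g
   4  $ g S          g e e c g g $    expand S ::= H g S g
   5  $ g g S g H    g e e c g g $    expand H ::= λ
   6  $ g g S g      g e e c g g $    match g
   7  $ g g S        e e c g g $      expand S ::= K K
   8  $ g g K K      e e c g g $      expand K ::= e H J
   9  $ g g K J H e  e e c g g $      match e
  10  $ g g K J H    e c g g $        expand H ::= λ
  11  $ g g K J      e c g g $        expand J ::= λ
  12  $ g g K        e c g g $        expand K ::= e H J
  13  $ g g J H e    e c g g $        match e
  14  $ g g J H      c g g $          expand H ::= λ
  15  $ g g J        c g g $          expand J ::= c
  16  $ g g c        c g g $          match c
  17  $ g g          g g $            match g
  18  $ g            g $              match g
Accept reached after 18 steps.

18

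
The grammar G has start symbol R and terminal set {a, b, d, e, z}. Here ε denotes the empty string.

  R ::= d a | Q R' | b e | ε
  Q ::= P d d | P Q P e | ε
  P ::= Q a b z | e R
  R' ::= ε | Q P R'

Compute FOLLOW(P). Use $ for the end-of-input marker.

FIRST(R) = {ε, a, b, d, e}  (via Q R')
FIRST(Q) = {ε, a, e}  (via P d d, P Q P e)
FIRST(P) = {a, e}  (via Q a b z)
FIRST(R') = {ε, a, e}  (via Q P R')
FOLLOW(R) includes $ since R is the start symbol.
FOLLOW(R): in P::=e R, the suffix after R is empty, so FOLLOW(R) ⊇ FOLLOW(P) = {$, a, d, e}. Thus FOLLOW(R) = {$, a, d, e}.
FOLLOW(Q): in R::=Q R', Q is followed by R' with FIRST {ε, a, e}; in R::=Q R', the suffix after Q is nullable, so FOLLOW(Q) ⊇ FOLLOW(R) = {$, a, d, e}; in Q::=P Q P e, Q is followed by P e with FIRST {a, e}; in P::=Q a b z, Q is followed by a b z with FIRST {a}; in R'::=Q P R', Q is followed by P R' with FIRST {a, e}. Thus FOLLOW(Q) = {$, a, d, e}.
FOLLOW(R'): in R::=Q R', the suffix after R' is empty, so FOLLOW(R') ⊇ FOLLOW(R) = {$, a, d, e}; in R'::=Q P R', the suffix after R' is empty (adds nothing new). Thus FOLLOW(R') = {$, a, d, e}.
FOLLOW(P): in Q::=P d d, P is followed by d d with FIRST {d}; in Q::=P Q P e (occurrence 1), P is followed by Q P e with FIRST {a, e}; in Q::=P Q P e (occurrence 2), P is followed by e with FIRST {e}; in R'::=Q P R', P is followed by R' with FIRST {ε, a, e}; in R'::=Q P R', the suffix after P is nullable, so FOLLOW(P) ⊇ FOLLOW(R') = {$, a, d, e}. Thus FOLLOW(P) = {$, a, d, e}.

{$, a, d, e}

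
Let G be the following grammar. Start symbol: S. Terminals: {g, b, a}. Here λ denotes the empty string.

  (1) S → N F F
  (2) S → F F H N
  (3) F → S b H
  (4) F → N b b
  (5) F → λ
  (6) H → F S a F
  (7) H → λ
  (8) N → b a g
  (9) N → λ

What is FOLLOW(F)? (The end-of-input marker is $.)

{$, a, b}

FIRST(N): from N→b a g we get {b}; from N→λ we get {λ}. So FIRST(N) = {λ, b}.
FIRST(S): from S→N F F we get {λ, a, b}; from S→F F H N we get {λ, a, b}. So FIRST(S) = {λ, a, b}.
FIRST(F): from F→S b H we get {a, b}; from F→N b b we get {b}; from F→λ we get {λ}. So FIRST(F) = {λ, a, b}.
FIRST(H): from H→F S a F we get {a, b}; from H→λ we get {λ}. So FIRST(H) = {λ, a, b}.
FOLLOW(S) includes $ since S is the start symbol.
FOLLOW(S): in F→S b H, S is followed by b H with FIRST {b}; in H→F S a F, S is followed by a F with FIRST {a}. Thus FOLLOW(S) = {$, a, b}.
FOLLOW(N): in S→N F F, N is followed by F F with FIRST {λ, a, b}; in S→N F F, the suffix after N is nullable, so FOLLOW(N) ⊇ FOLLOW(S) = {$, a, b}; in S→F F H N, the suffix after N is empty, so FOLLOW(N) ⊇ FOLLOW(S) = {$, a, b}; in F→N b b, N is followed by b b with FIRST {b}. Thus FOLLOW(N) = {$, a, b}.
FOLLOW(F): in S→N F F (occurrence 1), F is followed by F with FIRST {λ, a, b}; in S→N F F (occurrence 1), the suffix after F is nullable, so FOLLOW(F) ⊇ FOLLOW(S) = {$, a, b}; in S→N F F (occurrence 2), the suffix after F is empty, so FOLLOW(F) ⊇ FOLLOW(S) = {$, a, b}; in S→F F H N (occurrence 1), F is followed by F H N with FIRST {λ, a, b}; in S→F F H N (occurrence 1), the suffix after F is nullable, so FOLLOW(F) ⊇ FOLLOW(S) = {$, a, b}; in S→F F H N (occurrence 2), F is followed by H N with FIRST {λ, a, b}; in S→F F H N (occurrence 2), the suffix after F is nullable, so FOLLOW(F) ⊇ FOLLOW(S) = {$, a, b}; in H→F S a F (occurrence 1), F is followed by S a F with FIRST {a, b}; in H→F S a F (occurrence 2), the suffix after F is empty, so FOLLOW(F) ⊇ FOLLOW(H) = {$, a, b}. Thus FOLLOW(F) = {$, a, b}.
FOLLOW(H): in S→F F H N, H is followed by N with FIRST {λ, b}; in S→F F H N, the suffix after H is nullable, so FOLLOW(H) ⊇ FOLLOW(S) = {$, a, b}; in F→S b H, the suffix after H is empty, so FOLLOW(H) ⊇ FOLLOW(F) = {$, a, b}. Thus FOLLOW(H) = {$, a, b}.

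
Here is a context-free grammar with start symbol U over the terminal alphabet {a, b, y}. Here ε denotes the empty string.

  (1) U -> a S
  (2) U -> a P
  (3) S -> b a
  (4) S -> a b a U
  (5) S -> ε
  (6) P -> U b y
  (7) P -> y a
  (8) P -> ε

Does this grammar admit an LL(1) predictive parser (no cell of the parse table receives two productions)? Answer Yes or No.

No

FIRST(U) = {a}
FIRST(S) = {ε, a, b}
FIRST(P) = {ε, a, y}
FOLLOW(U) = {$, b}
FOLLOW(S) = {$, b}
FOLLOW(P) = {$, b}
Cell M[S, b] receives both S -> b a and S -> ε — the grammar is not LL(1).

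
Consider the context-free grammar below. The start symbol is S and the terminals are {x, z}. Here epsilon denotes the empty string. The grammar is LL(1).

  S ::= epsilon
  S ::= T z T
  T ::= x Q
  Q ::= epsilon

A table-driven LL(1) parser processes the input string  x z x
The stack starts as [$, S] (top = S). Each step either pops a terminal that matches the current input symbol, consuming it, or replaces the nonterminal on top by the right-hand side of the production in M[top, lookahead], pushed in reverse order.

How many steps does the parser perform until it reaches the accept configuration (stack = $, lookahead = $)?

8

     Stack      Input    Action
  1  $ S        x z x $  expand S ::= T z T
  2  $ T z T    x z x $  expand T ::= x Q
  3  $ T z Q x  x z x $  match x
  4  $ T z Q    z x $    expand Q ::= epsilon
  5  $ T z      z x $    match z
  6  $ T        x $      expand T ::= x Q
  7  $ Q x      x $      match x
  8  $ Q        $        expand Q ::= epsilon
Accept reached after 8 steps.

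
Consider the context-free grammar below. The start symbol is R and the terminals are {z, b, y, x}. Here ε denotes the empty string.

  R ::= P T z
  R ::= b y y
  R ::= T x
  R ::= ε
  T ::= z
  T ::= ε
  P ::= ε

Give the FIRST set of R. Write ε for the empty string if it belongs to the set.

{ε, b, x, z}

FIRST(T): from T::=z we get {z}; from T::=ε we get {ε}. So FIRST(T) = {ε, z}.
FIRST(P): from P::=ε we get {ε}. So FIRST(P) = {ε}.
FIRST(R): from R::=P T z we get {z}; from R::=b y y we get {b}; from R::=T x we get {x, z}; from R::=ε we get {ε}. So FIRST(R) = {ε, b, x, z}.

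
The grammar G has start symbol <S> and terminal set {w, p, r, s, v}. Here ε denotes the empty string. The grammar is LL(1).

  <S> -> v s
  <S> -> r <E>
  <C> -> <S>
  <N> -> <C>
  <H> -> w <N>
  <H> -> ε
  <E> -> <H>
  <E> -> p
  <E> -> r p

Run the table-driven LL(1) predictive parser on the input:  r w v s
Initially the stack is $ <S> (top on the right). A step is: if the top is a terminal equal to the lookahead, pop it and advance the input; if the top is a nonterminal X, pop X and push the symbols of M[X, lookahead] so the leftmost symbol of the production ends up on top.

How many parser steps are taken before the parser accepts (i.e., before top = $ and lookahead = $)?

10

step 1: stack=$ <S>  input=r w v s $  — expand <S> -> r <E>
step 2: stack=$ <E> r  input=r w v s $  — match r
step 3: stack=$ <E>  input=w v s $  — expand <E> -> <H>
step 4: stack=$ <H>  input=w v s $  — expand <H> -> w <N>
step 5: stack=$ <N> w  input=w v s $  — match w
step 6: stack=$ <N>  input=v s $  — expand <N> -> <C>
step 7: stack=$ <C>  input=v s $  — expand <C> -> <S>
step 8: stack=$ <S>  input=v s $  — expand <S> -> v s
step 9: stack=$ s v  input=v s $  — match v
step 10: stack=$ s  input=s $  — match s
Accept reached after 10 steps.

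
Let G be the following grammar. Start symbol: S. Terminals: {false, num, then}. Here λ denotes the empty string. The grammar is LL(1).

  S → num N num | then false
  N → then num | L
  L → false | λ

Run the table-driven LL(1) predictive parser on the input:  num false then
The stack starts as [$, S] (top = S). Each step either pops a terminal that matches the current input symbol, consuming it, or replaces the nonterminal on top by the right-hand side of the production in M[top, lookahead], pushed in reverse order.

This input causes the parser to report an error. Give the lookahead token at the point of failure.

     Stack        Input             Action
  1  $ S          num false then $  expand S → num N num
  2  $ num N num  num false then $  match num
  3  $ num N      false then $      expand N → L
  4  $ num L      false then $      expand L → false
  5  $ num false  false then $      match false
  6  $ num        then $            error: top is terminal num but lookahead is then

then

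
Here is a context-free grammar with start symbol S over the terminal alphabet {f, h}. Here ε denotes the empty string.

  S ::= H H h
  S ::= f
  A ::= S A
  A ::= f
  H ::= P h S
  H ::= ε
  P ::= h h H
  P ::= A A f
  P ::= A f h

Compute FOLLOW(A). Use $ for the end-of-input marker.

FIRST(S): from S::=H H h we get {f, h}; from S::=f we get {f}. So FIRST(S) = {f, h}.
FIRST(A): from A::=S A we get {f, h}; from A::=f we get {f}. So FIRST(A) = {f, h}.
FIRST(P): from P::=h h H we get {h}; from P::=A A f we get {f, h}; from P::=A f h we get {f, h}. So FIRST(P) = {f, h}.
FIRST(H): from H::=P h S we get {f, h}; from H::=ε we get {ε}. So FIRST(H) = {ε, f, h}.
FOLLOW(S) includes $ since S is the start symbol.
FOLLOW(A): in A::=S A, the suffix after A is empty (adds nothing new); in P::=A A f (occurrence 1), A is followed by A f with FIRST {f, h}; in P::=A A f (occurrence 2), A is followed by f with FIRST {f}; in P::=A f h, A is followed by f h with FIRST {f}. Thus FOLLOW(A) = {f, h}.
FOLLOW(P): in H::=P h S, P is followed by h S with FIRST {h}. Thus FOLLOW(P) = {h}.
FOLLOW(H): in S::=H H h (occurrence 1), H is followed by H h with FIRST {f, h}; in S::=H H h (occurrence 2), H is followed by h with FIRST {h}; in P::=h h H, the suffix after H is empty, so FOLLOW(H) ⊇ FOLLOW(P) = {h}. Thus FOLLOW(H) = {f, h}.
FOLLOW(S): in A::=S A, S is followed by A with FIRST {f, h}; in H::=P h S, the suffix after S is empty, so FOLLOW(S) ⊇ FOLLOW(H) = {f, h}. Thus FOLLOW(S) = {$, f, h}.

{f, h}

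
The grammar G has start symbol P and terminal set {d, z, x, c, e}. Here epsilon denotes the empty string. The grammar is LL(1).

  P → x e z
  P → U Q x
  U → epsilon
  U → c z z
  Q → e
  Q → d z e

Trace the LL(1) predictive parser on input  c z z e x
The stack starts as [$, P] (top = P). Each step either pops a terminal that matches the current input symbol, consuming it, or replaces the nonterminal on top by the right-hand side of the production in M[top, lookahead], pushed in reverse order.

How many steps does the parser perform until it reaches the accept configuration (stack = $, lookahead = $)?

step 1: stack=$ P  input=c z z e x $  — expand P → U Q x
step 2: stack=$ x Q U  input=c z z e x $  — expand U → c z z
step 3: stack=$ x Q z z c  input=c z z e x $  — match c
step 4: stack=$ x Q z z  input=z z e x $  — match z
step 5: stack=$ x Q z  input=z e x $  — match z
step 6: stack=$ x Q  input=e x $  — expand Q → e
step 7: stack=$ x e  input=e x $  — match e
step 8: stack=$ x  input=x $  — match x
Accept reached after 8 steps.

8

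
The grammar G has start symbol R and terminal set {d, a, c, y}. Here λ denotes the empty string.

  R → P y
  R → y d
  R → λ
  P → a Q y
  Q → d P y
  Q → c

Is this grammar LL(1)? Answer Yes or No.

Yes

FIRST(R) = {λ, a, y}
FIRST(P) = {a}
FIRST(Q) = {c, d}
FOLLOW(R) = {$}
FOLLOW(P) = {y}
FOLLOW(Q) = {y}
Each cell of M receives at most one production.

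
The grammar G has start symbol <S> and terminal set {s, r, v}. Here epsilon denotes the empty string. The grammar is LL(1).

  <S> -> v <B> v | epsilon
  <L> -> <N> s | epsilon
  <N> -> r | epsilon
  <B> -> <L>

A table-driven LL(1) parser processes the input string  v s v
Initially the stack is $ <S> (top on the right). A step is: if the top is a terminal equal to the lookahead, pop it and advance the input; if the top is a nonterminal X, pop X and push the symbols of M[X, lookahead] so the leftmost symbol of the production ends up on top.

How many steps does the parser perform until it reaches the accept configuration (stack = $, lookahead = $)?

step 1: stack=$ <S>  input=v s v $  — expand <S> -> v <B> v
step 2: stack=$ v <B> v  input=v s v $  — match v
step 3: stack=$ v <B>  input=s v $  — expand <B> -> <L>
step 4: stack=$ v <L>  input=s v $  — expand <L> -> <N> s
step 5: stack=$ v s <N>  input=s v $  — expand <N> -> epsilon
step 6: stack=$ v s  input=s v $  — match s
step 7: stack=$ v  input=v $  — match v
Accept reached after 7 steps.

7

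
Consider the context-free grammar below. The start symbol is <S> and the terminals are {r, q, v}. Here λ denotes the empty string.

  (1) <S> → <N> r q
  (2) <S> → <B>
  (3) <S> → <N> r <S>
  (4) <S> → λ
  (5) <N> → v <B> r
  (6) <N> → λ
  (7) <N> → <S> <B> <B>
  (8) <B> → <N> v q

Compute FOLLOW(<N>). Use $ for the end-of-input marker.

FIRST(<S>) = {λ, r, v}  (via <N> r q, <B>, <N> r <S>)
FIRST(<N>) = {λ, r, v}  (via <S> <B> <B>)
FIRST(<B>) = {r, v}  (via <N> v q)
FOLLOW(<S>) includes $ since <S> is the start symbol.
FOLLOW(<S>): in <S>→<N> r <S>, the suffix after <S> is empty (adds nothing new); in <N>→<S> <B> <B>, <S> is followed by <B> <B> with FIRST {r, v}. Thus FOLLOW(<S>) = {$, r, v}.
FOLLOW(<N>): in <S>→<N> r q, <N> is followed by r q with FIRST {r}; in <S>→<N> r <S>, <N> is followed by r <S> with FIRST {r}; in <B>→<N> v q, <N> is followed by v q with FIRST {v}. Thus FOLLOW(<N>) = {r, v}.
FOLLOW(<B>): in <S>→<B>, the suffix after <B> is empty, so FOLLOW(<B>) ⊇ FOLLOW(<S>) = {$, r, v}; in <N>→v <B> r, <B> is followed by r with FIRST {r}; in <N>→<S> <B> <B> (occurrence 1), <B> is followed by <B> with FIRST {r, v}; in <N>→<S> <B> <B> (occurrence 2), the suffix after <B> is empty, so FOLLOW(<B>) ⊇ FOLLOW(<N>) = {r, v}. Thus FOLLOW(<B>) = {$, r, v}.

{r, v}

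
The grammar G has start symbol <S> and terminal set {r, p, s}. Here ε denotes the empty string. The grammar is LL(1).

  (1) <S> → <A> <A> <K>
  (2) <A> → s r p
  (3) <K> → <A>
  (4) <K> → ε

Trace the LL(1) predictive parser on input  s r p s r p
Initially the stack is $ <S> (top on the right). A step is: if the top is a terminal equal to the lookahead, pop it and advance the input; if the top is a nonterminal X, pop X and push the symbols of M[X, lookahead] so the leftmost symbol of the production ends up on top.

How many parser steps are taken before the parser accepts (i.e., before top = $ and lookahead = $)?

10

step 1: stack=$ <S>  input=s r p s r p $  — expand <S> → <A> <A> <K>
step 2: stack=$ <K> <A> <A>  input=s r p s r p $  — expand <A> → s r p
step 3: stack=$ <K> <A> p r s  input=s r p s r p $  — match s
step 4: stack=$ <K> <A> p r  input=r p s r p $  — match r
step 5: stack=$ <K> <A> p  input=p s r p $  — match p
step 6: stack=$ <K> <A>  input=s r p $  — expand <A> → s r p
step 7: stack=$ <K> p r s  input=s r p $  — match s
step 8: stack=$ <K> p r  input=r p $  — match r
step 9: stack=$ <K> p  input=p $  — match p
step 10: stack=$ <K>  input=$  — expand <K> → ε
Accept reached after 10 steps.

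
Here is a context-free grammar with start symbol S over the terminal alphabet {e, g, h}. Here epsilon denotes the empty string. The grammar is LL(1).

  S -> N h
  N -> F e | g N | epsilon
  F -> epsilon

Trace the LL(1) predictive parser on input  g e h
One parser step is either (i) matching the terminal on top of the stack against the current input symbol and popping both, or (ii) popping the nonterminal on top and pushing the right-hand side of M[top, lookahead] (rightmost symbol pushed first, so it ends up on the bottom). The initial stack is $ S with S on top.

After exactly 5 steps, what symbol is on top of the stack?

e

step 1: stack=$ S  input=g e h $  — expand S -> N h
step 2: stack=$ h N  input=g e h $  — expand N -> g N
step 3: stack=$ h N g  input=g e h $  — match g
step 4: stack=$ h N  input=e h $  — expand N -> F e
step 5: stack=$ h e F  input=e h $  — expand F -> epsilon
Stack after step 5: $ h e (top = e).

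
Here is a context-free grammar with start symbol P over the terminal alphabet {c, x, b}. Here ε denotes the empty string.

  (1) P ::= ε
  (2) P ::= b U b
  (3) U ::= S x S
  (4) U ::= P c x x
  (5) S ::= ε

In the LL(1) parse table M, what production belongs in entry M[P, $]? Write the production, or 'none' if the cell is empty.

P ::= ε

FIRST(P): from P::=ε we get {ε}; from P::=b U b we get {b}. So FIRST(P) = {ε, b}.
FIRST(S): from S::=ε we get {ε}. So FIRST(S) = {ε}.
FIRST(U): from U::=S x S we get {x}; from U::=P c x x we get {b, c}. So FIRST(U) = {b, c, x}.
FOLLOW(P) includes $ since P is the start symbol.
FOLLOW(P): in U::=P c x x, P is followed by c x x with FIRST {c}. Thus FOLLOW(P) = {$, c}.
For P ::= ε: FIRST(ε) = {ε}, so it goes in M[P, t] for t ∈ {}; since ε ∈ FIRST, also for every t ∈ FOLLOW(P) = {$, c}.
For P ::= b U b: FIRST(b U b) = {b}, so it goes in M[P, t] for t ∈ {b}.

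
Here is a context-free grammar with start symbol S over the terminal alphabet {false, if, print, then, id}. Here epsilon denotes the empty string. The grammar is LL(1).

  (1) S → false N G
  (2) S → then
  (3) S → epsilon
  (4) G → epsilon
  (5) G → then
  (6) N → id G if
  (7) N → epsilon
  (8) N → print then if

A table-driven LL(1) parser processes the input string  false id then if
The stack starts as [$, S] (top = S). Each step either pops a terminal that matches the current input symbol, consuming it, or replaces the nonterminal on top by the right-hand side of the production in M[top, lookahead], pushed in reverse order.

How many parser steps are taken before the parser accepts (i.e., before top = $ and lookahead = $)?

8

step 1: stack=$ S  input=false id then if $  — expand S → false N G
step 2: stack=$ G N false  input=false id then if $  — match false
step 3: stack=$ G N  input=id then if $  — expand N → id G if
step 4: stack=$ G if G id  input=id then if $  — match id
step 5: stack=$ G if G  input=then if $  — expand G → then
step 6: stack=$ G if then  input=then if $  — match then
step 7: stack=$ G if  input=if $  — match if
step 8: stack=$ G  input=$  — expand G → epsilon
Accept reached after 8 steps.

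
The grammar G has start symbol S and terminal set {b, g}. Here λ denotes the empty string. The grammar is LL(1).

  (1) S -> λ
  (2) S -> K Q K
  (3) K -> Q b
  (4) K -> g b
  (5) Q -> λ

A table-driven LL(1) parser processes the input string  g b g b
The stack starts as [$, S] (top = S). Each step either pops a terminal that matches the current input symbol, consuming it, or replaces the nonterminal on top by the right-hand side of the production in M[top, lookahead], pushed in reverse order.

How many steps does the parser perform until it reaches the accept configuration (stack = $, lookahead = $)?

     Stack      Input      Action
  1  $ S        g b g b $  expand S -> K Q K
  2  $ K Q K    g b g b $  expand K -> g b
  3  $ K Q b g  g b g b $  match g
  4  $ K Q b    b g b $    match b
  5  $ K Q      g b $      expand Q -> λ
  6  $ K        g b $      expand K -> g b
  7  $ b g      g b $      match g
  8  $ b        b $        match b
Accept reached after 8 steps.

8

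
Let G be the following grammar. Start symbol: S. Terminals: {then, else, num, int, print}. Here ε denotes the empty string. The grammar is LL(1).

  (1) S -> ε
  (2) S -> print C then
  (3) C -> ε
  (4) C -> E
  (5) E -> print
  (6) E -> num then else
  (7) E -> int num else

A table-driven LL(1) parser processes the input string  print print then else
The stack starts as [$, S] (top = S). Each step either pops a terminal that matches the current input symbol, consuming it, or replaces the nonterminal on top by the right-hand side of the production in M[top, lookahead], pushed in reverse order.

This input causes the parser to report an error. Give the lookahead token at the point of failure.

     Stack           Input                    Action
  1  $ S             print print then else $  expand S -> print C then
  2  $ then C print  print print then else $  match print
  3  $ then C        print then else $        expand C -> E
  4  $ then E        print then else $        expand E -> print
  5  $ then print    print then else $        match print
  6  $ then          then else $              match then
  7  $               else $                   error: stack empty but input remains

else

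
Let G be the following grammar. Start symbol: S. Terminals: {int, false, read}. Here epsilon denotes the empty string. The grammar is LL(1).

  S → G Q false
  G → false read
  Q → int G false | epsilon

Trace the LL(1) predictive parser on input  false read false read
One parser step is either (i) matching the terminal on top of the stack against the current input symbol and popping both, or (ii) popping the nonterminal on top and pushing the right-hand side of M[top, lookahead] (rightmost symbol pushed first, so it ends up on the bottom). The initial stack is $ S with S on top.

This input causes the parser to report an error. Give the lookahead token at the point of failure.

read

step 1: stack=$ S  input=false read false read $  — expand S → G Q false
step 2: stack=$ false Q G  input=false read false read $  — expand G → false read
step 3: stack=$ false Q read false  input=false read false read $  — match false
step 4: stack=$ false Q read  input=read false read $  — match read
step 5: stack=$ false Q  input=false read $  — expand Q → epsilon
step 6: stack=$ false  input=false read $  — match false
step 7: stack=$  input=read $  — error: stack empty but input remains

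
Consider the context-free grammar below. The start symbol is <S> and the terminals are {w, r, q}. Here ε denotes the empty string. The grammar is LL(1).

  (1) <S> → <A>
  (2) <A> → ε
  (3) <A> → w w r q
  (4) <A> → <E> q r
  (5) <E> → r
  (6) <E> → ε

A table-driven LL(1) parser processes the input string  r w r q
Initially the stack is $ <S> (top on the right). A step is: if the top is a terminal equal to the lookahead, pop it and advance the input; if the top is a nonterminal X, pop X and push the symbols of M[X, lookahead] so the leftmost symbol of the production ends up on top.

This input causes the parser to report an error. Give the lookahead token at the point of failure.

     Stack      Input      Action
  1  $ <S>      r w r q $  expand <S> → <A>
  2  $ <A>      r w r q $  expand <A> → <E> q r
  3  $ r q <E>  r w r q $  expand <E> → r
  4  $ r q r    r w r q $  match r
  5  $ r q      w r q $    error: top is terminal q but lookahead is w

w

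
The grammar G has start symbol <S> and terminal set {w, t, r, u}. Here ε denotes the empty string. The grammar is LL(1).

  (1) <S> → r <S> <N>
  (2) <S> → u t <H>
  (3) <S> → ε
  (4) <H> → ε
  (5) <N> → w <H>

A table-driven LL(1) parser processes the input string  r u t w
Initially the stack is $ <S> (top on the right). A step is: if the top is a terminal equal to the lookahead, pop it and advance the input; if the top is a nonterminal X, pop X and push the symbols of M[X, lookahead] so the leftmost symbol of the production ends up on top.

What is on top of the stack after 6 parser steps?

<N>

     Stack          Input      Action
  1  $ <S>          r u t w $  expand <S> → r <S> <N>
  2  $ <N> <S> r    r u t w $  match r
  3  $ <N> <S>      u t w $    expand <S> → u t <H>
  4  $ <N> <H> t u  u t w $    match u
  5  $ <N> <H> t    t w $      match t
  6  $ <N> <H>      w $        expand <H> → ε
Stack after step 6: $ <N> (top = <N>).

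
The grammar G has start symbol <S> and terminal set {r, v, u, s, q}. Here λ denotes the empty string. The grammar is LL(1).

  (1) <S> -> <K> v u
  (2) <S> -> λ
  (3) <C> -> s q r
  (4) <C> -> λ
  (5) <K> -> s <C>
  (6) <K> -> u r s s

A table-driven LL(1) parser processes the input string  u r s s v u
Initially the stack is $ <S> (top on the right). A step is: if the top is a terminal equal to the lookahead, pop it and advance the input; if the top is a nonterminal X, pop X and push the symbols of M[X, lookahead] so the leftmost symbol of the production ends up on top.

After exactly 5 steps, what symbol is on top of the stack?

s

     Stack          Input          Action
  1  $ <S>          u r s s v u $  expand <S> -> <K> v u
  2  $ u v <K>      u r s s v u $  expand <K> -> u r s s
  3  $ u v s s r u  u r s s v u $  match u
  4  $ u v s s r    r s s v u $    match r
  5  $ u v s s      s s v u $      match s
Stack after step 5: $ u v s (top = s).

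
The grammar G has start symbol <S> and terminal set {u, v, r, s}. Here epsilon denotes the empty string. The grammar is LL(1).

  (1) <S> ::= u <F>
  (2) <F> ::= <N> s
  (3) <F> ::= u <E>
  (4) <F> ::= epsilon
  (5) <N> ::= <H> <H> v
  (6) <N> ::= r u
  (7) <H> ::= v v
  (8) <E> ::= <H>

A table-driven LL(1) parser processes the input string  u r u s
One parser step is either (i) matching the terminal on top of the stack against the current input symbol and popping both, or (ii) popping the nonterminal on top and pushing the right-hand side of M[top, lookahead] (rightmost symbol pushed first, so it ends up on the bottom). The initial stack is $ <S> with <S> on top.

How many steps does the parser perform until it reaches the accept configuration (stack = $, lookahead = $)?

7

step 1: stack=$ <S>  input=u r u s $  — expand <S> ::= u <F>
step 2: stack=$ <F> u  input=u r u s $  — match u
step 3: stack=$ <F>  input=r u s $  — expand <F> ::= <N> s
step 4: stack=$ s <N>  input=r u s $  — expand <N> ::= r u
step 5: stack=$ s u r  input=r u s $  — match r
step 6: stack=$ s u  input=u s $  — match u
step 7: stack=$ s  input=s $  — match s
Accept reached after 7 steps.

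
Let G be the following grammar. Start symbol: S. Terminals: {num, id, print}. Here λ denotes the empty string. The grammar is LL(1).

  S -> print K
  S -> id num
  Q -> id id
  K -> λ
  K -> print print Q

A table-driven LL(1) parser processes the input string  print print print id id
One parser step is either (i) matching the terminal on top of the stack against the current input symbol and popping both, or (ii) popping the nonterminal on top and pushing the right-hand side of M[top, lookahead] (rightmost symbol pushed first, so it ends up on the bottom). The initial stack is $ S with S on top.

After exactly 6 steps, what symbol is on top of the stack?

     Stack            Input                      Action
  1  $ S              print print print id id $  expand S -> print K
  2  $ K print        print print print id id $  match print
  3  $ K              print print id id $        expand K -> print print Q
  4  $ Q print print  print print id id $        match print
  5  $ Q print        print id id $              match print
  6  $ Q              id id $                    expand Q -> id id
Stack after step 6: $ id id (top = id).

id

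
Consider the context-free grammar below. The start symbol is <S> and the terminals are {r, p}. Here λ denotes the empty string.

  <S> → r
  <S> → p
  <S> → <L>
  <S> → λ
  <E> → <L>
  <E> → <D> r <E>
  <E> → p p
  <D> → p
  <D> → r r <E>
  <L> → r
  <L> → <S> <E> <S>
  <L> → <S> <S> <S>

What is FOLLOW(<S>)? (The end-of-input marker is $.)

{$, p, r}

FIRST(<D>) = {p, r}
FIRST(<S>) = {λ, p, r}  (via <L>)
FIRST(<E>) = {λ, p, r}  (via <L>, <D> r <E>)
FIRST(<L>) = {λ, p, r}  (via <S> <E> <S>, <S> <S> <S>)
FOLLOW(<S>) includes $ since <S> is the start symbol.
FOLLOW(<D>): in <E>→<D> r <E>, <D> is followed by r <E> with FIRST {r}. Thus FOLLOW(<D>) = {r}.
FOLLOW(<S>): in <L>→<S> <E> <S> (occurrence 1), <S> is followed by <E> <S> with FIRST {λ, p, r}; in <L>→<S> <E> <S> (occurrence 1), the suffix after <S> is nullable, so FOLLOW(<S>) ⊇ FOLLOW(<L>) = {$, p, r}; in <L>→<S> <E> <S> (occurrence 2), the suffix after <S> is empty, so FOLLOW(<S>) ⊇ FOLLOW(<L>) = {$, p, r}; in <L>→<S> <S> <S> (occurrence 1), <S> is followed by <S> <S> with FIRST {λ, p, r}; in <L>→<S> <S> <S> (occurrence 1), the suffix after <S> is nullable, so FOLLOW(<S>) ⊇ FOLLOW(<L>) = {$, p, r}; in <L>→<S> <S> <S> (occurrence 2), <S> is followed by <S> with FIRST {λ, p, r}; in <L>→<S> <S> <S> (occurrence 2), the suffix after <S> is nullable, so FOLLOW(<S>) ⊇ FOLLOW(<L>) = {$, p, r}; in <L>→<S> <S> <S> (occurrence 3), the suffix after <S> is empty, so FOLLOW(<S>) ⊇ FOLLOW(<L>) = {$, p, r}. Thus FOLLOW(<S>) = {$, p, r}.
FOLLOW(<E>): in <E>→<D> r <E>, the suffix after <E> is empty (adds nothing new); in <D>→r r <E>, the suffix after <E> is empty, so FOLLOW(<E>) ⊇ FOLLOW(<D>) = {r}; in <L>→<S> <E> <S>, <E> is followed by <S> with FIRST {λ, p, r}; in <L>→<S> <E> <S>, the suffix after <E> is nullable, so FOLLOW(<E>) ⊇ FOLLOW(<L>) = {$, p, r}. Thus FOLLOW(<E>) = {$, p, r}.
FOLLOW(<L>): in <S>→<L>, the suffix after <L> is empty, so FOLLOW(<L>) ⊇ FOLLOW(<S>) = {$, p, r}; in <E>→<L>, the suffix after <L> is empty, so FOLLOW(<L>) ⊇ FOLLOW(<E>) = {$, p, r}. Thus FOLLOW(<L>) = {$, p, r}.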